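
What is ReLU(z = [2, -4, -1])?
h = [2, 0, 0]

ReLU applied element-wise: max(0,2)=2, max(0,-4)=0, max(0,-1)=0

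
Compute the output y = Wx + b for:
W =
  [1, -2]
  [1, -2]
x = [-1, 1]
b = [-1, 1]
y = [-4, -2]

Wx = [1×-1 + -2×1, 1×-1 + -2×1]
   = [-3, -3]
y = Wx + b = [-3 + -1, -3 + 1] = [-4, -2]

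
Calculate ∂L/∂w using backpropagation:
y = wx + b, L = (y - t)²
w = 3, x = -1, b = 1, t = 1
∂L/∂w = 6

y = wx + b = (3)(-1) + 1 = -2
∂L/∂y = 2(y - t) = 2(-2 - 1) = -6
∂y/∂w = x = -1
∂L/∂w = ∂L/∂y · ∂y/∂w = -6 × -1 = 6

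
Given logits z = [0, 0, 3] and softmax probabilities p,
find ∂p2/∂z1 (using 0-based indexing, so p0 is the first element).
∂p2/∂z1 = -0.04118

p = softmax(z) = [0.04528, 0.04528, 0.9094]
p2 = 0.9094, p1 = 0.04528

∂p2/∂z1 = -p2 × p1 = -0.9094 × 0.04528 = -0.04118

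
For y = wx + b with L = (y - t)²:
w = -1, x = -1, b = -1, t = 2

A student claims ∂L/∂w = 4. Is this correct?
Correct

y = (-1)(-1) + -1 = 0
∂L/∂y = 2(y - t) = 2(0 - 2) = -4
∂y/∂w = x = -1
∂L/∂w = -4 × -1 = 4

Claimed value: 4
Correct: The correct gradient is 4.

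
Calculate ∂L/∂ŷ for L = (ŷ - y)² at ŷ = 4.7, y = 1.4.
∂L/∂ŷ = 6.6

∂L/∂ŷ = 2(ŷ - y) = 2(4.7 - 1.4) = 2(3.3) = 6.6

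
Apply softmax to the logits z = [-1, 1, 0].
p = [0.09, 0.6652, 0.2447]

exp(z) = [0.3679, 2.718, 1]
Sum = 4.086
p = [0.09, 0.6652, 0.2447]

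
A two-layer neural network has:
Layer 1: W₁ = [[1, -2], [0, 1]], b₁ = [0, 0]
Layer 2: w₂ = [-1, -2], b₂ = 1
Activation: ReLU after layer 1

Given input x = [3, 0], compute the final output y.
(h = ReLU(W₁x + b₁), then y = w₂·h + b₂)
y = -2

Layer 1 pre-activation: z₁ = [3, 0]
After ReLU: h = [3, 0]
Layer 2 output: y = -1×3 + -2×0 + 1 = -2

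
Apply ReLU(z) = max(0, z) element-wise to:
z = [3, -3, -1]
h = [3, 0, 0]

ReLU applied element-wise: max(0,3)=3, max(0,-3)=0, max(0,-1)=0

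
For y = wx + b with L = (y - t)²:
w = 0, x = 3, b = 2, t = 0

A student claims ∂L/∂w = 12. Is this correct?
Correct

y = (0)(3) + 2 = 2
∂L/∂y = 2(y - t) = 2(2 - 0) = 4
∂y/∂w = x = 3
∂L/∂w = 4 × 3 = 12

Claimed value: 12
Correct: The correct gradient is 12.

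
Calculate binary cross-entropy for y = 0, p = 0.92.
L = 2.526

L = -0·log(0.92) - 1·log(0.08) = -log(0.08) = 2.526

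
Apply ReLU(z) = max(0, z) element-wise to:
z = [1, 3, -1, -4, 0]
h = [1, 3, 0, 0, 0]

ReLU applied element-wise: max(0,1)=1, max(0,3)=3, max(0,-1)=0, max(0,-4)=0, max(0,0)=0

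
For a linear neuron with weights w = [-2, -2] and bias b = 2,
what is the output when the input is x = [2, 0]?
y = -2

y = (-2)(2) + (-2)(0) + 2 = -2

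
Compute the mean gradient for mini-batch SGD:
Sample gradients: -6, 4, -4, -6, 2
Average gradient = -2

Average = (1/5)(-6 + 4 + -4 + -6 + 2) = -10/5 = -2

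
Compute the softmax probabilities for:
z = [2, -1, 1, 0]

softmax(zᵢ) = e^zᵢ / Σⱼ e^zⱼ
p = [0.6439, 0.0321, 0.2369, 0.0871]

exp(z) = [7.389, 0.3679, 2.718, 1]
Sum = 11.48
p = [0.6439, 0.0321, 0.2369, 0.0871]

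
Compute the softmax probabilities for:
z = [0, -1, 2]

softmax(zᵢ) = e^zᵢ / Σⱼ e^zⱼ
p = [0.1142, 0.042, 0.8438]

exp(z) = [1, 0.3679, 7.389]
Sum = 8.757
p = [0.1142, 0.042, 0.8438]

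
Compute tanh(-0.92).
-0.7259

tanh(-0.92) = (e^(-0.92) - e^(0.92))/(e^(-0.92) + e^(0.92)) = -0.7259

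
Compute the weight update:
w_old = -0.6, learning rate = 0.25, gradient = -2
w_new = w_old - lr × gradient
w_new = -0.1

w_new = w - η·∂L/∂w = -0.6 - 0.25×(-2) = -0.6 - (-0.5) = -0.1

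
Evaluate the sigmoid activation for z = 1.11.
0.7521

sigmoid(1.11) = 1/(1 + e^(-1.11)) = 1/(1 + 0.3296) = 0.7521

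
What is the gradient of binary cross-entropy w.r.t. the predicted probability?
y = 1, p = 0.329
∂L/∂p = -3.04

∂L/∂p = -y/p + (1-y)/(1-p) = -1/0.329 + 0 = -3.04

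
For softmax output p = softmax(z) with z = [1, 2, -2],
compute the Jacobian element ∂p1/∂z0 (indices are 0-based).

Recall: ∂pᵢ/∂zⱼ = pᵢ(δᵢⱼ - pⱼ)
∂p1/∂z0 = -0.1915

p = softmax(z) = [0.2654, 0.7214, 0.01321]
p1 = 0.7214, p0 = 0.2654

∂p1/∂z0 = -p1 × p0 = -0.7214 × 0.2654 = -0.1915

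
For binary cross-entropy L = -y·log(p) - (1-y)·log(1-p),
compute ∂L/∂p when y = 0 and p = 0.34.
∂L/∂p = 1.515

∂L/∂p = -y/p + (1-y)/(1-p) = 0 + 1/0.66 = 1.515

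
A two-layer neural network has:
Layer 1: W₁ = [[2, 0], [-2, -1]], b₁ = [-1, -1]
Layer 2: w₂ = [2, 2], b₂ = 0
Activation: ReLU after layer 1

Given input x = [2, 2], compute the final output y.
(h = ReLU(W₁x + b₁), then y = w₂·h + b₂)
y = 6

Layer 1 pre-activation: z₁ = [3, -7]
After ReLU: h = [3, 0]
Layer 2 output: y = 2×3 + 2×0 + 0 = 6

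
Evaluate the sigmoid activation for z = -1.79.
0.1431

sigmoid(-1.79) = 1/(1 + e^(1.79)) = 1/(1 + 5.989) = 0.1431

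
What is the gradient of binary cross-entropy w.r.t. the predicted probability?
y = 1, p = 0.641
∂L/∂p = -1.56

∂L/∂p = -y/p + (1-y)/(1-p) = -1/0.641 + 0 = -1.56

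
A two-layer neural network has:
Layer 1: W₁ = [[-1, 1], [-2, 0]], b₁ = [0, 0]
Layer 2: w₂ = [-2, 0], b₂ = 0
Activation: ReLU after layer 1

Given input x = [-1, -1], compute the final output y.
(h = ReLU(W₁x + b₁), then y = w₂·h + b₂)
y = 0

Layer 1 pre-activation: z₁ = [0, 2]
After ReLU: h = [0, 2]
Layer 2 output: y = -2×0 + 0×2 + 0 = 0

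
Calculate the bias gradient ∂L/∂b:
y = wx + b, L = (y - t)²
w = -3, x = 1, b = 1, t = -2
∂L/∂b = 0

y = wx + b = (-3)(1) + 1 = -2
∂L/∂y = 2(y - t) = 2(-2 - -2) = 0
∂y/∂b = 1
∂L/∂b = ∂L/∂y · ∂y/∂b = 0 × 1 = 0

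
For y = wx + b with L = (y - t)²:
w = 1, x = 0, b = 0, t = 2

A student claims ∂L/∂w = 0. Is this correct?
Correct

y = (1)(0) + 0 = 0
∂L/∂y = 2(y - t) = 2(0 - 2) = -4
∂y/∂w = x = 0
∂L/∂w = -4 × 0 = 0

Claimed value: 0
Correct: The correct gradient is 0.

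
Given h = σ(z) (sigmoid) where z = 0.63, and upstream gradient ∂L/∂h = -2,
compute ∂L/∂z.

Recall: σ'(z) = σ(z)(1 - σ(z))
∂L/∂z = -0.4535

σ(0.63) = 0.6525
σ'(0.63) = σ(0.63)(1 - σ(0.63)) = 0.6525 × 0.3475 = 0.2267
∂L/∂z = ∂L/∂h · σ'(z) = -2 × 0.2267 = -0.4535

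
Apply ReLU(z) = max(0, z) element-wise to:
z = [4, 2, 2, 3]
h = [4, 2, 2, 3]

ReLU applied element-wise: max(0,4)=4, max(0,2)=2, max(0,2)=2, max(0,3)=3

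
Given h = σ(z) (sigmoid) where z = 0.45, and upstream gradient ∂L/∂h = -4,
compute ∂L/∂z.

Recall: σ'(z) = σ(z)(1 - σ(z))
∂L/∂z = -0.951

σ(0.45) = 0.6106
σ'(0.45) = σ(0.45)(1 - σ(0.45)) = 0.6106 × 0.3894 = 0.2378
∂L/∂z = ∂L/∂h · σ'(z) = -4 × 0.2378 = -0.951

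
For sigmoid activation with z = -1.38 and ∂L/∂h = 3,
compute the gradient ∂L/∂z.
∂L/∂z = 0.4818

σ(-1.38) = 0.201
σ'(-1.38) = σ(-1.38)(1 - σ(-1.38)) = 0.201 × 0.799 = 0.1606
∂L/∂z = ∂L/∂h · σ'(z) = 3 × 0.1606 = 0.4818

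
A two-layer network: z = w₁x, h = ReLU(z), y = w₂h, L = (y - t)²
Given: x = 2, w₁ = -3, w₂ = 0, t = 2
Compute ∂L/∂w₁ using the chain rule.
∂L/∂w₁ = 0

Forward pass:
z = w₁x = -3×2 = -6
h = ReLU(-6) = 0
y = w₂h = 0×0 = 0

Backward pass:
∂L/∂y = 2(y - t) = 2(0 - 2) = -4
∂y/∂h = w₂ = 0
∂h/∂z = 0 (ReLU derivative)
∂z/∂w₁ = x = 2

∂L/∂w₁ = -4 × 0 × 0 × 2 = 0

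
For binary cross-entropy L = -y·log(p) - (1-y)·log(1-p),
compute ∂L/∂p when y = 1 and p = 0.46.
∂L/∂p = -2.174

∂L/∂p = -y/p + (1-y)/(1-p) = -1/0.46 + 0 = -2.174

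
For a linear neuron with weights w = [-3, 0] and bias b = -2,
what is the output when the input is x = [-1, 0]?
y = 1

y = (-3)(-1) + (0)(0) + -2 = 1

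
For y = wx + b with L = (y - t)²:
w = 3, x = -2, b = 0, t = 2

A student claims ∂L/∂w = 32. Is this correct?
Correct

y = (3)(-2) + 0 = -6
∂L/∂y = 2(y - t) = 2(-6 - 2) = -16
∂y/∂w = x = -2
∂L/∂w = -16 × -2 = 32

Claimed value: 32
Correct: The correct gradient is 32.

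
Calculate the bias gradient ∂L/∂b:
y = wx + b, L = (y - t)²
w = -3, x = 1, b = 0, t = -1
∂L/∂b = -4

y = wx + b = (-3)(1) + 0 = -3
∂L/∂y = 2(y - t) = 2(-3 - -1) = -4
∂y/∂b = 1
∂L/∂b = ∂L/∂y · ∂y/∂b = -4 × 1 = -4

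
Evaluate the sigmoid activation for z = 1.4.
0.8022

sigmoid(1.4) = 1/(1 + e^(-1.4)) = 1/(1 + 0.2466) = 0.8022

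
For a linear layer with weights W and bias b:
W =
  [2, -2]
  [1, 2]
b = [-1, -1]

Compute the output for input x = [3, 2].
y = [1, 6]

Wx = [2×3 + -2×2, 1×3 + 2×2]
   = [2, 7]
y = Wx + b = [2 + -1, 7 + -1] = [1, 6]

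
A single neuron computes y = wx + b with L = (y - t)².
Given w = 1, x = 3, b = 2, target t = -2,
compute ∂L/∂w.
∂L/∂w = 42

y = wx + b = (1)(3) + 2 = 5
∂L/∂y = 2(y - t) = 2(5 - -2) = 14
∂y/∂w = x = 3
∂L/∂w = ∂L/∂y · ∂y/∂w = 14 × 3 = 42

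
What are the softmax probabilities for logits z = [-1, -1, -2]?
p = [0.4223, 0.4223, 0.1554]

exp(z) = [0.3679, 0.3679, 0.1353]
Sum = 0.8711
p = [0.4223, 0.4223, 0.1554]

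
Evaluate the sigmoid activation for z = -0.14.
0.4651

sigmoid(-0.14) = 1/(1 + e^(0.14)) = 1/(1 + 1.15) = 0.4651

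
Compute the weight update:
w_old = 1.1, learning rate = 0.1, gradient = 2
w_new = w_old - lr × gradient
w_new = 0.9

w_new = w - η·∂L/∂w = 1.1 - 0.1×(2) = 1.1 - (0.2) = 0.9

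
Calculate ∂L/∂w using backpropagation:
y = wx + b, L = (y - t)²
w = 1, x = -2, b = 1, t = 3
∂L/∂w = 16

y = wx + b = (1)(-2) + 1 = -1
∂L/∂y = 2(y - t) = 2(-1 - 3) = -8
∂y/∂w = x = -2
∂L/∂w = ∂L/∂y · ∂y/∂w = -8 × -2 = 16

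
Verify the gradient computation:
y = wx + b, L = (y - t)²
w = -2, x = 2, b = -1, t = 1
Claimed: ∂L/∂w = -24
Correct

y = (-2)(2) + -1 = -5
∂L/∂y = 2(y - t) = 2(-5 - 1) = -12
∂y/∂w = x = 2
∂L/∂w = -12 × 2 = -24

Claimed value: -24
Correct: The correct gradient is -24.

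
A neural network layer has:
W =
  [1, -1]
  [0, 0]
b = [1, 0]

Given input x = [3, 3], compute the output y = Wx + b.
y = [1, 0]

Wx = [1×3 + -1×3, 0×3 + 0×3]
   = [0, 0]
y = Wx + b = [0 + 1, 0 + 0] = [1, 0]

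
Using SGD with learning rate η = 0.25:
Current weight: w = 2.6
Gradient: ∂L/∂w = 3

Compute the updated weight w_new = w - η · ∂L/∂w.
w_new = 1.85

w_new = w - η·∂L/∂w = 2.6 - 0.25×(3) = 2.6 - (0.75) = 1.85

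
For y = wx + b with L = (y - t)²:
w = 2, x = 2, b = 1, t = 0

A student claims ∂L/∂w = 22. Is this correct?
Incorrect

y = (2)(2) + 1 = 5
∂L/∂y = 2(y - t) = 2(5 - 0) = 10
∂y/∂w = x = 2
∂L/∂w = 10 × 2 = 20

Claimed value: 22
Incorrect: The correct gradient is 20.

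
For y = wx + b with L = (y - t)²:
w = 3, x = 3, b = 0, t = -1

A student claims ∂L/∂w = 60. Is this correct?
Correct

y = (3)(3) + 0 = 9
∂L/∂y = 2(y - t) = 2(9 - -1) = 20
∂y/∂w = x = 3
∂L/∂w = 20 × 3 = 60

Claimed value: 60
Correct: The correct gradient is 60.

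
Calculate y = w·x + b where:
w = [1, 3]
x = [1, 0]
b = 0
y = 1

y = (1)(1) + (3)(0) + 0 = 1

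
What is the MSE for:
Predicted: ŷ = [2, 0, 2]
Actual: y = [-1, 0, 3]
MSE = 3.333

MSE = (1/3)((2--1)² + (0-0)² + (2-3)²) = (1/3)(9 + 0 + 1) = 3.333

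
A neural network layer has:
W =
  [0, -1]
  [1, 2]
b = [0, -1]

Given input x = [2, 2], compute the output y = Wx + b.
y = [-2, 5]

Wx = [0×2 + -1×2, 1×2 + 2×2]
   = [-2, 6]
y = Wx + b = [-2 + 0, 6 + -1] = [-2, 5]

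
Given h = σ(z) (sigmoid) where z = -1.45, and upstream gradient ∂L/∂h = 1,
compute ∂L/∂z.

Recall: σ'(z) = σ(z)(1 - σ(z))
∂L/∂z = 0.1539

σ(-1.45) = 0.19
σ'(-1.45) = σ(-1.45)(1 - σ(-1.45)) = 0.19 × 0.81 = 0.1539
∂L/∂z = ∂L/∂h · σ'(z) = 1 × 0.1539 = 0.1539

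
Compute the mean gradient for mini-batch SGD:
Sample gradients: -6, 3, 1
Average gradient = -0.6667

Average = (1/3)(-6 + 3 + 1) = -2/3 = -0.6667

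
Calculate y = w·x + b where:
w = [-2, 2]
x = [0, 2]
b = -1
y = 3

y = (-2)(0) + (2)(2) + -1 = 3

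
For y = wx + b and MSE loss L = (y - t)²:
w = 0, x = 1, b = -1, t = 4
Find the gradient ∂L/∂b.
∂L/∂b = -10

y = wx + b = (0)(1) + -1 = -1
∂L/∂y = 2(y - t) = 2(-1 - 4) = -10
∂y/∂b = 1
∂L/∂b = ∂L/∂y · ∂y/∂b = -10 × 1 = -10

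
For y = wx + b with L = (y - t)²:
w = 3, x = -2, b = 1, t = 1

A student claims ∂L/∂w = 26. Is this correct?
Incorrect

y = (3)(-2) + 1 = -5
∂L/∂y = 2(y - t) = 2(-5 - 1) = -12
∂y/∂w = x = -2
∂L/∂w = -12 × -2 = 24

Claimed value: 26
Incorrect: The correct gradient is 24.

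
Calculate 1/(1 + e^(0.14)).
0.4651

sigmoid(-0.14) = 1/(1 + e^(0.14)) = 1/(1 + 1.15) = 0.4651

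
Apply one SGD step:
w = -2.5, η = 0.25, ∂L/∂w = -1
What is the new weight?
w_new = -2.25

w_new = w - η·∂L/∂w = -2.5 - 0.25×(-1) = -2.5 - (-0.25) = -2.25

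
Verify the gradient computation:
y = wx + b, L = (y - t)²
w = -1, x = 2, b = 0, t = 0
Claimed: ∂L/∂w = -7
Incorrect

y = (-1)(2) + 0 = -2
∂L/∂y = 2(y - t) = 2(-2 - 0) = -4
∂y/∂w = x = 2
∂L/∂w = -4 × 2 = -8

Claimed value: -7
Incorrect: The correct gradient is -8.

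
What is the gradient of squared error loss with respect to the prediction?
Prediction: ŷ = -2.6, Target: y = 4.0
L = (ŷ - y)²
∂L/∂ŷ = -13.2

∂L/∂ŷ = 2(ŷ - y) = 2(-2.6 - 4.0) = 2(-6.6) = -13.2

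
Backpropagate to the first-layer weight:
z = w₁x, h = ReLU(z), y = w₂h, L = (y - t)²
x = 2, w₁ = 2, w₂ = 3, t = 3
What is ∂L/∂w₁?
∂L/∂w₁ = 108

Forward pass:
z = w₁x = 2×2 = 4
h = ReLU(4) = 4
y = w₂h = 3×4 = 12

Backward pass:
∂L/∂y = 2(y - t) = 2(12 - 3) = 18
∂y/∂h = w₂ = 3
∂h/∂z = 1 (ReLU derivative)
∂z/∂w₁ = x = 2

∂L/∂w₁ = 18 × 3 × 1 × 2 = 108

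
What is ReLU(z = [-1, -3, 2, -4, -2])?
h = [0, 0, 2, 0, 0]

ReLU applied element-wise: max(0,-1)=0, max(0,-3)=0, max(0,2)=2, max(0,-4)=0, max(0,-2)=0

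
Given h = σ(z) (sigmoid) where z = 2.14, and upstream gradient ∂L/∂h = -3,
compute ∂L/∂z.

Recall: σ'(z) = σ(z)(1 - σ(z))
∂L/∂z = -0.2826

σ(2.14) = 0.8947
σ'(2.14) = σ(2.14)(1 - σ(2.14)) = 0.8947 × 0.1053 = 0.09419
∂L/∂z = ∂L/∂h · σ'(z) = -3 × 0.09419 = -0.2826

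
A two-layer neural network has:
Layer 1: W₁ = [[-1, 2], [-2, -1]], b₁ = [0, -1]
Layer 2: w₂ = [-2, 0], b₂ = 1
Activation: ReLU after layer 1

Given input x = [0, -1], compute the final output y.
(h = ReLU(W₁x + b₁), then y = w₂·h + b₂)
y = 1

Layer 1 pre-activation: z₁ = [-2, 0]
After ReLU: h = [0, 0]
Layer 2 output: y = -2×0 + 0×0 + 1 = 1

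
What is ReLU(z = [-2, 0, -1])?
h = [0, 0, 0]

ReLU applied element-wise: max(0,-2)=0, max(0,0)=0, max(0,-1)=0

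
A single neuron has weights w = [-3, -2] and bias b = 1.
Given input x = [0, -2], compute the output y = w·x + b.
y = 5

y = (-3)(0) + (-2)(-2) + 1 = 5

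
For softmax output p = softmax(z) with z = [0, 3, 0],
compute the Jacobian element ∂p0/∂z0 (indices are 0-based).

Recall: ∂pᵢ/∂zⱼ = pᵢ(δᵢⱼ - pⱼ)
∂p0/∂z0 = 0.04323

p = softmax(z) = [0.04528, 0.9094, 0.04528]
p0 = 0.04528

∂p0/∂z0 = p0(1 - p0) = 0.04528 × (1 - 0.04528) = 0.04323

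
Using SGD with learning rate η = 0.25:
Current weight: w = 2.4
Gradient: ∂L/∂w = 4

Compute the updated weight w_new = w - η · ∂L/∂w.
w_new = 1.4

w_new = w - η·∂L/∂w = 2.4 - 0.25×(4) = 2.4 - (1) = 1.4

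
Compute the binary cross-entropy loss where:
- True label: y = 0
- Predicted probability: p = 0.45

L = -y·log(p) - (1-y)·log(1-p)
L = 0.5978

L = -0·log(0.45) - 1·log(0.55) = -log(0.55) = 0.5978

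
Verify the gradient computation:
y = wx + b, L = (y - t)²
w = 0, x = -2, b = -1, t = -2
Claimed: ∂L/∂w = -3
Incorrect

y = (0)(-2) + -1 = -1
∂L/∂y = 2(y - t) = 2(-1 - -2) = 2
∂y/∂w = x = -2
∂L/∂w = 2 × -2 = -4

Claimed value: -3
Incorrect: The correct gradient is -4.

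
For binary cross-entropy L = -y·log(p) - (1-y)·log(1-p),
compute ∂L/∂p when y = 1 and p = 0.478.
∂L/∂p = -2.092

∂L/∂p = -y/p + (1-y)/(1-p) = -1/0.478 + 0 = -2.092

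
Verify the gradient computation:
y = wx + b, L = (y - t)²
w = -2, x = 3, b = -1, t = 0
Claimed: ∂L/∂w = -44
Incorrect

y = (-2)(3) + -1 = -7
∂L/∂y = 2(y - t) = 2(-7 - 0) = -14
∂y/∂w = x = 3
∂L/∂w = -14 × 3 = -42

Claimed value: -44
Incorrect: The correct gradient is -42.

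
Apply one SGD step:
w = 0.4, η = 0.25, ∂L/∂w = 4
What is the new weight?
w_new = -0.6

w_new = w - η·∂L/∂w = 0.4 - 0.25×(4) = 0.4 - (1) = -0.6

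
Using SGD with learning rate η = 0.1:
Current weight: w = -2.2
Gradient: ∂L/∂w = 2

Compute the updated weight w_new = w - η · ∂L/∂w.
w_new = -2.4

w_new = w - η·∂L/∂w = -2.2 - 0.1×(2) = -2.2 - (0.2) = -2.4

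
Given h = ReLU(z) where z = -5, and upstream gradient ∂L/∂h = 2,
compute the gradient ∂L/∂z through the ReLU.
∂L/∂z = 0

h = ReLU(-5) = 0
Since z < 0: ∂h/∂z = 0
∂L/∂z = ∂L/∂h · ∂h/∂z = 2 × 0 = 0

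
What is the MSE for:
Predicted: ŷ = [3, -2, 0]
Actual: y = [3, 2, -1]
MSE = 5.667

MSE = (1/3)((3-3)² + (-2-2)² + (0--1)²) = (1/3)(0 + 16 + 1) = 5.667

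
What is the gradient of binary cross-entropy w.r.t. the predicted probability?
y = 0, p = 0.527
∂L/∂p = 2.114

∂L/∂p = -y/p + (1-y)/(1-p) = 0 + 1/0.473 = 2.114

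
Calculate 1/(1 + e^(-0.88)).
0.7068

sigmoid(0.88) = 1/(1 + e^(-0.88)) = 1/(1 + 0.4148) = 0.7068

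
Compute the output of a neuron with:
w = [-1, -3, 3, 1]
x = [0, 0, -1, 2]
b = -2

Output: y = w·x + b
y = -3

y = (-1)(0) + (-3)(0) + (3)(-1) + (1)(2) + -2 = -3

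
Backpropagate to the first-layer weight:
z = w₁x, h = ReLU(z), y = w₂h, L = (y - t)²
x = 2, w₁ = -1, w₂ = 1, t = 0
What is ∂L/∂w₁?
∂L/∂w₁ = 0

Forward pass:
z = w₁x = -1×2 = -2
h = ReLU(-2) = 0
y = w₂h = 1×0 = 0

Backward pass:
∂L/∂y = 2(y - t) = 2(0 - 0) = 0
∂y/∂h = w₂ = 1
∂h/∂z = 0 (ReLU derivative)
∂z/∂w₁ = x = 2

∂L/∂w₁ = 0 × 1 × 0 × 2 = 0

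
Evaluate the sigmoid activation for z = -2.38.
0.08471

sigmoid(-2.38) = 1/(1 + e^(2.38)) = 1/(1 + 10.8) = 0.08471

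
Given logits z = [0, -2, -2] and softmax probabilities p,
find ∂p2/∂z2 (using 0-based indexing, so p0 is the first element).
∂p2/∂z2 = 0.09516

p = softmax(z) = [0.787, 0.1065, 0.1065]
p2 = 0.1065

∂p2/∂z2 = p2(1 - p2) = 0.1065 × (1 - 0.1065) = 0.09516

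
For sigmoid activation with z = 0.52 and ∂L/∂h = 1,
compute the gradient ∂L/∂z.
∂L/∂z = 0.2338

σ(0.52) = 0.6271
σ'(0.52) = σ(0.52)(1 - σ(0.52)) = 0.6271 × 0.3729 = 0.2338
∂L/∂z = ∂L/∂h · σ'(z) = 1 × 0.2338 = 0.2338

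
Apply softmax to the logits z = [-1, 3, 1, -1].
p = [0.0156, 0.8533, 0.1155, 0.0156]

exp(z) = [0.3679, 20.09, 2.718, 0.3679]
Sum = 23.54
p = [0.0156, 0.8533, 0.1155, 0.0156]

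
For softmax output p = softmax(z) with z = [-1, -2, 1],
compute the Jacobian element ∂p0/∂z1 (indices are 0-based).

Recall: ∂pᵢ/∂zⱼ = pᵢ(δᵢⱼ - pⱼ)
∂p0/∂z1 = -0.004797

p = softmax(z) = [0.1142, 0.04201, 0.8438]
p0 = 0.1142, p1 = 0.04201

∂p0/∂z1 = -p0 × p1 = -0.1142 × 0.04201 = -0.004797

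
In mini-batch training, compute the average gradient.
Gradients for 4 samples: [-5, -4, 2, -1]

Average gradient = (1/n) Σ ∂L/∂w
Average gradient = -2

Average = (1/4)(-5 + -4 + 2 + -1) = -8/4 = -2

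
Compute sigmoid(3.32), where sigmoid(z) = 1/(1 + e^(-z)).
0.9651

sigmoid(3.32) = 1/(1 + e^(-3.32)) = 1/(1 + 0.03615) = 0.9651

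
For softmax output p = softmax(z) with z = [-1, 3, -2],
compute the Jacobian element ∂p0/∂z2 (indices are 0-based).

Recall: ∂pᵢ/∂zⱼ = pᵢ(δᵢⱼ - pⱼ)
∂p0/∂z2 = -0.0001175

p = softmax(z) = [0.01787, 0.9756, 0.006573]
p0 = 0.01787, p2 = 0.006573

∂p0/∂z2 = -p0 × p2 = -0.01787 × 0.006573 = -0.0001175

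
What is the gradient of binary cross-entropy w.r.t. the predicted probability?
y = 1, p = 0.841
∂L/∂p = -1.189

∂L/∂p = -y/p + (1-y)/(1-p) = -1/0.841 + 0 = -1.189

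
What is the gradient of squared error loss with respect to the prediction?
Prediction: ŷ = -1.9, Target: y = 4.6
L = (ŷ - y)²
∂L/∂ŷ = -13.0

∂L/∂ŷ = 2(ŷ - y) = 2(-1.9 - 4.6) = 2(-6.5) = -13.0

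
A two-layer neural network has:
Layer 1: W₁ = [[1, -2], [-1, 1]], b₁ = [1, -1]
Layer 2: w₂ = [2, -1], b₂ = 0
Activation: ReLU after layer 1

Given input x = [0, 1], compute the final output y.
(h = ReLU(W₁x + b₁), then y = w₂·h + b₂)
y = 0

Layer 1 pre-activation: z₁ = [-1, 0]
After ReLU: h = [0, 0]
Layer 2 output: y = 2×0 + -1×0 + 0 = 0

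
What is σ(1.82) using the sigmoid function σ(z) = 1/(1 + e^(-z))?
0.8606

sigmoid(1.82) = 1/(1 + e^(-1.82)) = 1/(1 + 0.162) = 0.8606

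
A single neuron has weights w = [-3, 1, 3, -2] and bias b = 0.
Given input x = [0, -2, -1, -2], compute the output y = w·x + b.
y = -1

y = (-3)(0) + (1)(-2) + (3)(-1) + (-2)(-2) + 0 = -1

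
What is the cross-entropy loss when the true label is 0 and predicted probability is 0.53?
L = 0.755

L = -0·log(0.53) - 1·log(0.47) = -log(0.47) = 0.755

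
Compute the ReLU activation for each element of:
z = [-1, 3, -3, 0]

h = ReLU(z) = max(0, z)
h = [0, 3, 0, 0]

ReLU applied element-wise: max(0,-1)=0, max(0,3)=3, max(0,-3)=0, max(0,0)=0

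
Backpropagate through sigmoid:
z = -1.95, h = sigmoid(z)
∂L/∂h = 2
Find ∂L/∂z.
∂L/∂z = 0.2181

σ(-1.95) = 0.1246
σ'(-1.95) = σ(-1.95)(1 - σ(-1.95)) = 0.1246 × 0.8754 = 0.109
∂L/∂z = ∂L/∂h · σ'(z) = 2 × 0.109 = 0.2181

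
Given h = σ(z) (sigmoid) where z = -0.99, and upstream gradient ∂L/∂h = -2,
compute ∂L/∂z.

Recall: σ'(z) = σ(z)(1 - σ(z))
∂L/∂z = -0.395

σ(-0.99) = 0.2709
σ'(-0.99) = σ(-0.99)(1 - σ(-0.99)) = 0.2709 × 0.7291 = 0.1975
∂L/∂z = ∂L/∂h · σ'(z) = -2 × 0.1975 = -0.395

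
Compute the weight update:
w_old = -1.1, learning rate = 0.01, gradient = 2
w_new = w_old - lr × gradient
w_new = -1.12

w_new = w - η·∂L/∂w = -1.1 - 0.01×(2) = -1.1 - (0.02) = -1.12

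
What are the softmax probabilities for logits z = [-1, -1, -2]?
p = [0.4223, 0.4223, 0.1554]

exp(z) = [0.3679, 0.3679, 0.1353]
Sum = 0.8711
p = [0.4223, 0.4223, 0.1554]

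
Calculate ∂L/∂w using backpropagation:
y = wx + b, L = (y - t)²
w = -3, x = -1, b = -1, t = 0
∂L/∂w = -4

y = wx + b = (-3)(-1) + -1 = 2
∂L/∂y = 2(y - t) = 2(2 - 0) = 4
∂y/∂w = x = -1
∂L/∂w = ∂L/∂y · ∂y/∂w = 4 × -1 = -4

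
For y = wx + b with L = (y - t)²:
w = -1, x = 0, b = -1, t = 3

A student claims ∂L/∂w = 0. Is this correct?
Correct

y = (-1)(0) + -1 = -1
∂L/∂y = 2(y - t) = 2(-1 - 3) = -8
∂y/∂w = x = 0
∂L/∂w = -8 × 0 = 0

Claimed value: 0
Correct: The correct gradient is 0.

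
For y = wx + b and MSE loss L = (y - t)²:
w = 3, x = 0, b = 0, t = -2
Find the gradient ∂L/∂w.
∂L/∂w = 0

y = wx + b = (3)(0) + 0 = 0
∂L/∂y = 2(y - t) = 2(0 - -2) = 4
∂y/∂w = x = 0
∂L/∂w = ∂L/∂y · ∂y/∂w = 4 × 0 = 0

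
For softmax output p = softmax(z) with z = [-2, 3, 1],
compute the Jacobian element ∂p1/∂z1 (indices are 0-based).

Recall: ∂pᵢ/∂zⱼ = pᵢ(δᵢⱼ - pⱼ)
∂p1/∂z1 = 0.1089

p = softmax(z) = [0.0059, 0.8756, 0.1185]
p1 = 0.8756

∂p1/∂z1 = p1(1 - p1) = 0.8756 × (1 - 0.8756) = 0.1089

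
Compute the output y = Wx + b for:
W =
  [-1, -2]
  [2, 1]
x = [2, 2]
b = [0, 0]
y = [-6, 6]

Wx = [-1×2 + -2×2, 2×2 + 1×2]
   = [-6, 6]
y = Wx + b = [-6 + 0, 6 + 0] = [-6, 6]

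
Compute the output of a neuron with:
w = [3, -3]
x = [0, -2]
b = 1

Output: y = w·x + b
y = 7

y = (3)(0) + (-3)(-2) + 1 = 7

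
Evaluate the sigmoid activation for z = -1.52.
0.1795

sigmoid(-1.52) = 1/(1 + e^(1.52)) = 1/(1 + 4.572) = 0.1795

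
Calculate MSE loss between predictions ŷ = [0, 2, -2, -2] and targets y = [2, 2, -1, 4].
MSE = 10.25

MSE = (1/4)((0-2)² + (2-2)² + (-2--1)² + (-2-4)²) = (1/4)(4 + 0 + 1 + 36) = 10.25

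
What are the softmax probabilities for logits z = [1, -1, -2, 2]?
p = [0.2562, 0.0347, 0.0128, 0.6964]

exp(z) = [2.718, 0.3679, 0.1353, 7.389]
Sum = 10.61
p = [0.2562, 0.0347, 0.0128, 0.6964]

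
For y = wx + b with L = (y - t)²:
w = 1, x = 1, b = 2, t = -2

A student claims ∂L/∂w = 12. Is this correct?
Incorrect

y = (1)(1) + 2 = 3
∂L/∂y = 2(y - t) = 2(3 - -2) = 10
∂y/∂w = x = 1
∂L/∂w = 10 × 1 = 10

Claimed value: 12
Incorrect: The correct gradient is 10.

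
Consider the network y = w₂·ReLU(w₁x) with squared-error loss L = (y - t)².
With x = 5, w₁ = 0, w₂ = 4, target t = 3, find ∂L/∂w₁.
∂L/∂w₁ = 0

Forward pass:
z = w₁x = 0×5 = 0
h = ReLU(0) = 0
y = w₂h = 4×0 = 0

Backward pass:
∂L/∂y = 2(y - t) = 2(0 - 3) = -6
∂y/∂h = w₂ = 4
∂h/∂z = 0 (ReLU derivative)
∂z/∂w₁ = x = 5

∂L/∂w₁ = -6 × 4 × 0 × 5 = 0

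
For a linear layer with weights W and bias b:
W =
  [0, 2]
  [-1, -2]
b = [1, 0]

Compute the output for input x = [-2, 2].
y = [5, -2]

Wx = [0×-2 + 2×2, -1×-2 + -2×2]
   = [4, -2]
y = Wx + b = [4 + 1, -2 + 0] = [5, -2]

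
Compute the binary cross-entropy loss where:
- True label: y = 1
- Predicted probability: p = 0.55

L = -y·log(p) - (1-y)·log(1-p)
L = 0.5978

L = -1·log(0.55) - 0·log(0.45) = -log(0.55) = 0.5978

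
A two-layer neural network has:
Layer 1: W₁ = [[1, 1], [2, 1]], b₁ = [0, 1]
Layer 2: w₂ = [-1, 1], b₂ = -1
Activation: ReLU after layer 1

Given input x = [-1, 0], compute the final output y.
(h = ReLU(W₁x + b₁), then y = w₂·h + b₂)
y = -1

Layer 1 pre-activation: z₁ = [-1, -1]
After ReLU: h = [0, 0]
Layer 2 output: y = -1×0 + 1×0 + -1 = -1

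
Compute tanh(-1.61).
-0.9232

tanh(-1.61) = (e^(-1.61) - e^(1.61))/(e^(-1.61) + e^(1.61)) = -0.9232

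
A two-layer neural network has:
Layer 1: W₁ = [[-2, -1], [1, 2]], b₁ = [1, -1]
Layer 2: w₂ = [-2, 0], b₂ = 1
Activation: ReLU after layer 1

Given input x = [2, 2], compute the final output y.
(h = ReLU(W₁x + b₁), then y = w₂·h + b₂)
y = 1

Layer 1 pre-activation: z₁ = [-5, 5]
After ReLU: h = [0, 5]
Layer 2 output: y = -2×0 + 0×5 + 1 = 1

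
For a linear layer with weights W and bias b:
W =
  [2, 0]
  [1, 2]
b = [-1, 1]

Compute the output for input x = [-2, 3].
y = [-5, 5]

Wx = [2×-2 + 0×3, 1×-2 + 2×3]
   = [-4, 4]
y = Wx + b = [-4 + -1, 4 + 1] = [-5, 5]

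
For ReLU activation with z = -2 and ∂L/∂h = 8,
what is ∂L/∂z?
∂L/∂z = 0

h = ReLU(-2) = 0
Since z < 0: ∂h/∂z = 0
∂L/∂z = ∂L/∂h · ∂h/∂z = 8 × 0 = 0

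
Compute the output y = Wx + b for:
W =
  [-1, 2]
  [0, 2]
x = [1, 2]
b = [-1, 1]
y = [2, 5]

Wx = [-1×1 + 2×2, 0×1 + 2×2]
   = [3, 4]
y = Wx + b = [3 + -1, 4 + 1] = [2, 5]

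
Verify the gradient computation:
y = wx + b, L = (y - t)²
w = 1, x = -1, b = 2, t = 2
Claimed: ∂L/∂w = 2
Correct

y = (1)(-1) + 2 = 1
∂L/∂y = 2(y - t) = 2(1 - 2) = -2
∂y/∂w = x = -1
∂L/∂w = -2 × -1 = 2

Claimed value: 2
Correct: The correct gradient is 2.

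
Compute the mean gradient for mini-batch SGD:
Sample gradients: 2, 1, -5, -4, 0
Average gradient = -1.2

Average = (1/5)(2 + 1 + -5 + -4 + 0) = -6/5 = -1.2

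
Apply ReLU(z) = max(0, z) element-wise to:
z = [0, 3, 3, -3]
h = [0, 3, 3, 0]

ReLU applied element-wise: max(0,0)=0, max(0,3)=3, max(0,3)=3, max(0,-3)=0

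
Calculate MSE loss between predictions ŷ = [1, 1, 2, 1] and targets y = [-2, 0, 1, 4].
MSE = 5

MSE = (1/4)((1--2)² + (1-0)² + (2-1)² + (1-4)²) = (1/4)(9 + 1 + 1 + 9) = 5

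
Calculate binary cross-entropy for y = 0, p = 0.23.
L = 0.2614

L = -0·log(0.23) - 1·log(0.77) = -log(0.77) = 0.2614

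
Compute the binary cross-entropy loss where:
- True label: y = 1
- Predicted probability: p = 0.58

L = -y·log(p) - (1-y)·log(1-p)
L = 0.5447

L = -1·log(0.58) - 0·log(0.42) = -log(0.58) = 0.5447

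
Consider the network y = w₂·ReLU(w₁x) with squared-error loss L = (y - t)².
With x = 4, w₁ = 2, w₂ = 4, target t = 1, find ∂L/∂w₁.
∂L/∂w₁ = 992

Forward pass:
z = w₁x = 2×4 = 8
h = ReLU(8) = 8
y = w₂h = 4×8 = 32

Backward pass:
∂L/∂y = 2(y - t) = 2(32 - 1) = 62
∂y/∂h = w₂ = 4
∂h/∂z = 1 (ReLU derivative)
∂z/∂w₁ = x = 4

∂L/∂w₁ = 62 × 4 × 1 × 4 = 992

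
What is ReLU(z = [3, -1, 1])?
h = [3, 0, 1]

ReLU applied element-wise: max(0,3)=3, max(0,-1)=0, max(0,1)=1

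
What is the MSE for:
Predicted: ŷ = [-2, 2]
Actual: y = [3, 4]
MSE = 14.5

MSE = (1/2)((-2-3)² + (2-4)²) = (1/2)(25 + 4) = 14.5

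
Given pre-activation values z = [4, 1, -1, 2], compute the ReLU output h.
h = [4, 1, 0, 2]

ReLU applied element-wise: max(0,4)=4, max(0,1)=1, max(0,-1)=0, max(0,2)=2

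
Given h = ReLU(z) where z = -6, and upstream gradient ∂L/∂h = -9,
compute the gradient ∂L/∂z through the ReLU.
∂L/∂z = 0

h = ReLU(-6) = 0
Since z < 0: ∂h/∂z = 0
∂L/∂z = ∂L/∂h · ∂h/∂z = -9 × 0 = 0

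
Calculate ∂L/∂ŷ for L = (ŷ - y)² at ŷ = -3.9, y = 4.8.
∂L/∂ŷ = -17.4

∂L/∂ŷ = 2(ŷ - y) = 2(-3.9 - 4.8) = 2(-8.7) = -17.4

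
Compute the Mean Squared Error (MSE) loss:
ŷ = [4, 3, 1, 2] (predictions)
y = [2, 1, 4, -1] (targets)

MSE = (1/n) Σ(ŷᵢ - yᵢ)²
MSE = 6.5

MSE = (1/4)((4-2)² + (3-1)² + (1-4)² + (2--1)²) = (1/4)(4 + 4 + 9 + 9) = 6.5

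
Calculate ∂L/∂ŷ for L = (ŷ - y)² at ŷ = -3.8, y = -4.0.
∂L/∂ŷ = 0.4

∂L/∂ŷ = 2(ŷ - y) = 2(-3.8 - -4.0) = 2(0.2) = 0.4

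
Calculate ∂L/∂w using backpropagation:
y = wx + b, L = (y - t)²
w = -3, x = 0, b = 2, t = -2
∂L/∂w = 0

y = wx + b = (-3)(0) + 2 = 2
∂L/∂y = 2(y - t) = 2(2 - -2) = 8
∂y/∂w = x = 0
∂L/∂w = ∂L/∂y · ∂y/∂w = 8 × 0 = 0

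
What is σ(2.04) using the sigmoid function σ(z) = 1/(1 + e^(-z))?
0.8849

sigmoid(2.04) = 1/(1 + e^(-2.04)) = 1/(1 + 0.13) = 0.8849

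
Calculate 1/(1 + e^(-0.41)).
0.6011

sigmoid(0.41) = 1/(1 + e^(-0.41)) = 1/(1 + 0.6637) = 0.6011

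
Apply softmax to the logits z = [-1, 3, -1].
p = [0.0177, 0.9647, 0.0177]

exp(z) = [0.3679, 20.09, 0.3679]
Sum = 20.82
p = [0.0177, 0.9647, 0.0177]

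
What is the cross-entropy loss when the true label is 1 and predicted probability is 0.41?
L = 0.8916

L = -1·log(0.41) - 0·log(0.59) = -log(0.41) = 0.8916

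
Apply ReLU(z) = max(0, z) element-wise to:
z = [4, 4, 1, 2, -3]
h = [4, 4, 1, 2, 0]

ReLU applied element-wise: max(0,4)=4, max(0,4)=4, max(0,1)=1, max(0,2)=2, max(0,-3)=0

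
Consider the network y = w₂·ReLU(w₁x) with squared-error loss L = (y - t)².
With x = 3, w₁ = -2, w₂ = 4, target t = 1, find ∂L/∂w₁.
∂L/∂w₁ = 0

Forward pass:
z = w₁x = -2×3 = -6
h = ReLU(-6) = 0
y = w₂h = 4×0 = 0

Backward pass:
∂L/∂y = 2(y - t) = 2(0 - 1) = -2
∂y/∂h = w₂ = 4
∂h/∂z = 0 (ReLU derivative)
∂z/∂w₁ = x = 3

∂L/∂w₁ = -2 × 4 × 0 × 3 = 0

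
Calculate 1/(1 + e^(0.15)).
0.4626

sigmoid(-0.15) = 1/(1 + e^(0.15)) = 1/(1 + 1.162) = 0.4626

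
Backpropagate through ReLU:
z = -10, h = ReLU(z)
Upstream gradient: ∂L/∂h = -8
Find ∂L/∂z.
∂L/∂z = 0

h = ReLU(-10) = 0
Since z < 0: ∂h/∂z = 0
∂L/∂z = ∂L/∂h · ∂h/∂z = -8 × 0 = 0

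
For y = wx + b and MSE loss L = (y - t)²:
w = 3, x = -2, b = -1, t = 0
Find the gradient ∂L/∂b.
∂L/∂b = -14

y = wx + b = (3)(-2) + -1 = -7
∂L/∂y = 2(y - t) = 2(-7 - 0) = -14
∂y/∂b = 1
∂L/∂b = ∂L/∂y · ∂y/∂b = -14 × 1 = -14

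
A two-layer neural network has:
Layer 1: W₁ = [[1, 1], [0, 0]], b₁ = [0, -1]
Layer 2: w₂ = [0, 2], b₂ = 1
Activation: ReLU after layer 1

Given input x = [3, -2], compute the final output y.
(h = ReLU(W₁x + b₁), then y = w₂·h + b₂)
y = 1

Layer 1 pre-activation: z₁ = [1, -1]
After ReLU: h = [1, 0]
Layer 2 output: y = 0×1 + 2×0 + 1 = 1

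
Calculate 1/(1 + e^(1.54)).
0.1765

sigmoid(-1.54) = 1/(1 + e^(1.54)) = 1/(1 + 4.665) = 0.1765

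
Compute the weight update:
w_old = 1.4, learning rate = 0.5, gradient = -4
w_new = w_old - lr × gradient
w_new = 3.4

w_new = w - η·∂L/∂w = 1.4 - 0.5×(-4) = 1.4 - (-2) = 3.4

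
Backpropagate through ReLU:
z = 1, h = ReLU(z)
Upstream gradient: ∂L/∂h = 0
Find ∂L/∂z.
∂L/∂z = 0

h = ReLU(1) = 1
Since z > 0: ∂h/∂z = 1
∂L/∂z = ∂L/∂h · ∂h/∂z = 0 × 1 = 0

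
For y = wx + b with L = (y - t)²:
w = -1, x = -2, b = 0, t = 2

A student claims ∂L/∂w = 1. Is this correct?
Incorrect

y = (-1)(-2) + 0 = 2
∂L/∂y = 2(y - t) = 2(2 - 2) = 0
∂y/∂w = x = -2
∂L/∂w = 0 × -2 = 0

Claimed value: 1
Incorrect: The correct gradient is 0.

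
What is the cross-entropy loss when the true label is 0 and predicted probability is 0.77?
L = 1.47

L = -0·log(0.77) - 1·log(0.23) = -log(0.23) = 1.47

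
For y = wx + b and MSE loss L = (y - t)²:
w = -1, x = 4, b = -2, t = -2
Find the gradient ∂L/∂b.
∂L/∂b = -8

y = wx + b = (-1)(4) + -2 = -6
∂L/∂y = 2(y - t) = 2(-6 - -2) = -8
∂y/∂b = 1
∂L/∂b = ∂L/∂y · ∂y/∂b = -8 × 1 = -8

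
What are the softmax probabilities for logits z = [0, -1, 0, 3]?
p = [0.0445, 0.0164, 0.0445, 0.8945]

exp(z) = [1, 0.3679, 1, 20.09]
Sum = 22.45
p = [0.0445, 0.0164, 0.0445, 0.8945]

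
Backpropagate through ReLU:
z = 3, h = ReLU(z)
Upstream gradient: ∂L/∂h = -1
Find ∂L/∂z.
∂L/∂z = -1

h = ReLU(3) = 3
Since z > 0: ∂h/∂z = 1
∂L/∂z = ∂L/∂h · ∂h/∂z = -1 × 1 = -1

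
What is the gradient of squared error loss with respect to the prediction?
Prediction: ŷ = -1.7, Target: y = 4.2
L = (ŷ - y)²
∂L/∂ŷ = -11.8

∂L/∂ŷ = 2(ŷ - y) = 2(-1.7 - 4.2) = 2(-5.9) = -11.8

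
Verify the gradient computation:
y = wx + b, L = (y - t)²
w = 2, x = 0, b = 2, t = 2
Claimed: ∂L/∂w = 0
Correct

y = (2)(0) + 2 = 2
∂L/∂y = 2(y - t) = 2(2 - 2) = 0
∂y/∂w = x = 0
∂L/∂w = 0 × 0 = 0

Claimed value: 0
Correct: The correct gradient is 0.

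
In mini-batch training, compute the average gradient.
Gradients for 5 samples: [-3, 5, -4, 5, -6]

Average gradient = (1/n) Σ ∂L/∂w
Average gradient = -0.6

Average = (1/5)(-3 + 5 + -4 + 5 + -6) = -3/5 = -0.6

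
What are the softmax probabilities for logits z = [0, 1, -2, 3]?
p = [0.0418, 0.1135, 0.0057, 0.839]

exp(z) = [1, 2.718, 0.1353, 20.09]
Sum = 23.94
p = [0.0418, 0.1135, 0.0057, 0.839]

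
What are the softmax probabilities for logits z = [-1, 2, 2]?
p = [0.0243, 0.4879, 0.4879]

exp(z) = [0.3679, 7.389, 7.389]
Sum = 15.15
p = [0.0243, 0.4879, 0.4879]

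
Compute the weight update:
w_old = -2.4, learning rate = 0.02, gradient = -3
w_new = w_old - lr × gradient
w_new = -2.34

w_new = w - η·∂L/∂w = -2.4 - 0.02×(-3) = -2.4 - (-0.06) = -2.34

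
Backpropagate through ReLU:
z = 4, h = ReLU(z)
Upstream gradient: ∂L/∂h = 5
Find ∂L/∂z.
∂L/∂z = 5

h = ReLU(4) = 4
Since z > 0: ∂h/∂z = 1
∂L/∂z = ∂L/∂h · ∂h/∂z = 5 × 1 = 5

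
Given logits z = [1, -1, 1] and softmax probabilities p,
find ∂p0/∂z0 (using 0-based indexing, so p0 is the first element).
∂p0/∂z0 = 0.249

p = softmax(z) = [0.4683, 0.06338, 0.4683]
p0 = 0.4683

∂p0/∂z0 = p0(1 - p0) = 0.4683 × (1 - 0.4683) = 0.249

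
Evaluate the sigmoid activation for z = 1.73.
0.8494

sigmoid(1.73) = 1/(1 + e^(-1.73)) = 1/(1 + 0.1773) = 0.8494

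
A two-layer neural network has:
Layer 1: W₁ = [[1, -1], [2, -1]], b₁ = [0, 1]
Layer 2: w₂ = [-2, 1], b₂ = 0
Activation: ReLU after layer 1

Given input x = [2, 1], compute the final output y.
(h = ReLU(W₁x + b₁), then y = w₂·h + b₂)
y = 2

Layer 1 pre-activation: z₁ = [1, 4]
After ReLU: h = [1, 4]
Layer 2 output: y = -2×1 + 1×4 + 0 = 2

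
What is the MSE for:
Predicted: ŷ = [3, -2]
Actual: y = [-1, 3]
MSE = 20.5

MSE = (1/2)((3--1)² + (-2-3)²) = (1/2)(16 + 25) = 20.5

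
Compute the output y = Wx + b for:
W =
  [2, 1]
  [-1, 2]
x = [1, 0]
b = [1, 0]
y = [3, -1]

Wx = [2×1 + 1×0, -1×1 + 2×0]
   = [2, -1]
y = Wx + b = [2 + 1, -1 + 0] = [3, -1]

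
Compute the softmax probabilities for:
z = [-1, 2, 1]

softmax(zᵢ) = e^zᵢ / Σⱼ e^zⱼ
p = [0.0351, 0.7054, 0.2595]

exp(z) = [0.3679, 7.389, 2.718]
Sum = 10.48
p = [0.0351, 0.7054, 0.2595]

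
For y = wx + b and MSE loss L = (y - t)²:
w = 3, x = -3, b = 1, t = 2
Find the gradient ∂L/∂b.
∂L/∂b = -20

y = wx + b = (3)(-3) + 1 = -8
∂L/∂y = 2(y - t) = 2(-8 - 2) = -20
∂y/∂b = 1
∂L/∂b = ∂L/∂y · ∂y/∂b = -20 × 1 = -20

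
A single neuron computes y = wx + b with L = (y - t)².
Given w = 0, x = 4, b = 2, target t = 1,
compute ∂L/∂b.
∂L/∂b = 2

y = wx + b = (0)(4) + 2 = 2
∂L/∂y = 2(y - t) = 2(2 - 1) = 2
∂y/∂b = 1
∂L/∂b = ∂L/∂y · ∂y/∂b = 2 × 1 = 2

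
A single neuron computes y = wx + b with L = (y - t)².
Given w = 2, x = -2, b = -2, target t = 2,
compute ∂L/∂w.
∂L/∂w = 32

y = wx + b = (2)(-2) + -2 = -6
∂L/∂y = 2(y - t) = 2(-6 - 2) = -16
∂y/∂w = x = -2
∂L/∂w = ∂L/∂y · ∂y/∂w = -16 × -2 = 32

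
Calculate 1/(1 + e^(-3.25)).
0.9627

sigmoid(3.25) = 1/(1 + e^(-3.25)) = 1/(1 + 0.03877) = 0.9627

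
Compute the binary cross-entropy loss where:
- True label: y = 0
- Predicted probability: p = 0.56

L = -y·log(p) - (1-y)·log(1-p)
L = 0.821

L = -0·log(0.56) - 1·log(0.44) = -log(0.44) = 0.821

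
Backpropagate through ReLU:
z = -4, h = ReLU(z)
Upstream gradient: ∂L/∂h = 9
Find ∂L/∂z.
∂L/∂z = 0

h = ReLU(-4) = 0
Since z < 0: ∂h/∂z = 0
∂L/∂z = ∂L/∂h · ∂h/∂z = 9 × 0 = 0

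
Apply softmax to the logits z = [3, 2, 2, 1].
p = [0.5344, 0.1966, 0.1966, 0.0723]

exp(z) = [20.09, 7.389, 7.389, 2.718]
Sum = 37.58
p = [0.5344, 0.1966, 0.1966, 0.0723]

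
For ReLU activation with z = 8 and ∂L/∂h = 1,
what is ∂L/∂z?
∂L/∂z = 1

h = ReLU(8) = 8
Since z > 0: ∂h/∂z = 1
∂L/∂z = ∂L/∂h · ∂h/∂z = 1 × 1 = 1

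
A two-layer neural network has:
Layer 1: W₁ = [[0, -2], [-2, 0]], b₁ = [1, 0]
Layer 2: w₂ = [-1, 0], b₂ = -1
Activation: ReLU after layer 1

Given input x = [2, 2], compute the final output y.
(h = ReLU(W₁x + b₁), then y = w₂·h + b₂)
y = -1

Layer 1 pre-activation: z₁ = [-3, -4]
After ReLU: h = [0, 0]
Layer 2 output: y = -1×0 + 0×0 + -1 = -1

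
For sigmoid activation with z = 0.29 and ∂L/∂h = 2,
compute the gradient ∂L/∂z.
∂L/∂z = 0.4896

σ(0.29) = 0.572
σ'(0.29) = σ(0.29)(1 - σ(0.29)) = 0.572 × 0.428 = 0.2448
∂L/∂z = ∂L/∂h · σ'(z) = 2 × 0.2448 = 0.4896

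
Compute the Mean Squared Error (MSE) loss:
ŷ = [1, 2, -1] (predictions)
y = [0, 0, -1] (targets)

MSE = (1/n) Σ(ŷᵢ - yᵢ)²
MSE = 1.667

MSE = (1/3)((1-0)² + (2-0)² + (-1--1)²) = (1/3)(1 + 4 + 0) = 1.667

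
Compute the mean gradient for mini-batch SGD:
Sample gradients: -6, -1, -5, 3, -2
Average gradient = -2.2

Average = (1/5)(-6 + -1 + -5 + 3 + -2) = -11/5 = -2.2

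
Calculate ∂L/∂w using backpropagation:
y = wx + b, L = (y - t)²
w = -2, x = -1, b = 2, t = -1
∂L/∂w = -10

y = wx + b = (-2)(-1) + 2 = 4
∂L/∂y = 2(y - t) = 2(4 - -1) = 10
∂y/∂w = x = -1
∂L/∂w = ∂L/∂y · ∂y/∂w = 10 × -1 = -10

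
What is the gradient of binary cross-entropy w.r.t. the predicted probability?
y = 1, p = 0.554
∂L/∂p = -1.805

∂L/∂p = -y/p + (1-y)/(1-p) = -1/0.554 + 0 = -1.805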